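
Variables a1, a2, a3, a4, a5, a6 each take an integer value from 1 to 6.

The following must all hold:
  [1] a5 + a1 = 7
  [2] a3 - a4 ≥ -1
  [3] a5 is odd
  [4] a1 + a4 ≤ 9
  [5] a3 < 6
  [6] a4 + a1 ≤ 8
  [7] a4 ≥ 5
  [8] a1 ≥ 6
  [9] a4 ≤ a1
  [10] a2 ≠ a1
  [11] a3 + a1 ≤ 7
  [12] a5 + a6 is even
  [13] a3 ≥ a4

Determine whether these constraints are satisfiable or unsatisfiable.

Unsatisfiable

From constraint 8: a1 ≥ 6. From constraint 7: a4 ≥ 5. Hence a1 + a4 ≥ 11. But constraint 4 requires a1 + a4 ≤ 9, and 9 < 11. Contradiction.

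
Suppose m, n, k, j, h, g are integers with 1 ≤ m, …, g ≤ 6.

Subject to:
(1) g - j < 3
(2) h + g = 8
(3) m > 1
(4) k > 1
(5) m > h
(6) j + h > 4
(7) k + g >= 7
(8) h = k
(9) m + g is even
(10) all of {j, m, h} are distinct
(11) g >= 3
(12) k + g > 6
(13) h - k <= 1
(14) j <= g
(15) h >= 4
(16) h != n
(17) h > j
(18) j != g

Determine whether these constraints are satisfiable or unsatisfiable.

Satisfiable

The assignment m = 6, n = 5, k = 4, j = 2, h = 4, g = 4 works:
  constraint 1 holds since g - j = 2.
  constraint 2 holds since h + g = 8.
The rest check out directly.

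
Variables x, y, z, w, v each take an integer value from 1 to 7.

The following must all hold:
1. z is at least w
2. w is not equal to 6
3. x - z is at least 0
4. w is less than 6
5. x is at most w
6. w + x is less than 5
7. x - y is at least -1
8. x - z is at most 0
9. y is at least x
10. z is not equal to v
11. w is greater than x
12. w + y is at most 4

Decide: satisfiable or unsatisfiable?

Constraints 1, 3, and 11 give z ≤ x, x < w, w ≤ z. Chaining: z ≤ x < w ≤ z, which forces z < z — impossible.

Unsatisfiable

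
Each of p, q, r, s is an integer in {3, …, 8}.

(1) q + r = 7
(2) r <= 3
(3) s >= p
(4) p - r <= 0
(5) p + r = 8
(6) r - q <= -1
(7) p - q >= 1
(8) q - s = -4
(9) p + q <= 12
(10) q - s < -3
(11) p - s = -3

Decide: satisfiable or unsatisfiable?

Unsatisfiable

Constraints 4, 6, and 7 give r − p ≥ 0, p − q ≥ 1, q − r ≥ 1.
Adding all 3 inequalities: the left sides telescope to 0, and the right sides sum to 0 + 1 + 1 = 2. So 0 ≥ 2, which is false.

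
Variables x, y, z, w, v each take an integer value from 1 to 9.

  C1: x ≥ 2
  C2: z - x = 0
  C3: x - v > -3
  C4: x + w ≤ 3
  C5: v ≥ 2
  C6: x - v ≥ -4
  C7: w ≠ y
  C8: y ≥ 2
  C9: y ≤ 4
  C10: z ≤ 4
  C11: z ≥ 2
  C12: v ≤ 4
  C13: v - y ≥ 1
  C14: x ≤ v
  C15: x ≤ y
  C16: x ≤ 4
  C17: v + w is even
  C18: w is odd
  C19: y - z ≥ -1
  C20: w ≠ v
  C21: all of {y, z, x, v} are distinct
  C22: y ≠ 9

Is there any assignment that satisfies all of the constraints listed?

Constraints 1, 5, 8, 9, 10, 11, 12, and 16 confine each of y, z, x, v to the 3 values {2, …, 4}.
Constraint 21 requires all 4 of them to be distinct, but only 3 values are available — impossible by the pigeonhole principle.

Unsatisfiable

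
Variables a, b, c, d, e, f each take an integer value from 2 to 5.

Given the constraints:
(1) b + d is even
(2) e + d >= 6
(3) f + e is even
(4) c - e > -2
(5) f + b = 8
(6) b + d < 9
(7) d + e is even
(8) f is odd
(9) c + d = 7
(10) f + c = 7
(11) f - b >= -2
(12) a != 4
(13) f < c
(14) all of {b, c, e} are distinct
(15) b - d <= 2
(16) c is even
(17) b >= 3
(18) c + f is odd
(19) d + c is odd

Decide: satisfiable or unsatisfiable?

One satisfying assignment is a = 3, b = 5, c = 4, d = 3, e = 3, f = 3.
For the less obvious constraints — constraint 2: e + d = 6; constraint 4: c - e = 1; constraint 5: f + b = 8 — and the others hold by inspection.

Satisfiable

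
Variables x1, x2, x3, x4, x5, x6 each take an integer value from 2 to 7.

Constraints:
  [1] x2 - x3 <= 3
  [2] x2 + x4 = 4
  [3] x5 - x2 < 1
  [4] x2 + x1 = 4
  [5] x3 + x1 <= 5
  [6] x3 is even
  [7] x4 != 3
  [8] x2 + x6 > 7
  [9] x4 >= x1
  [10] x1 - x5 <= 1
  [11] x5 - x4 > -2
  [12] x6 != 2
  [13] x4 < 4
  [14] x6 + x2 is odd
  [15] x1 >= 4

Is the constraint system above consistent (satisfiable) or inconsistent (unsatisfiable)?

From constraints 9 and 15: x4 ≥ x1 and x1 ≥ 4, so x4 ≥ 4. From constraint 13: x4 ≤ 3. But 3 < 4, so no value of x4 works.

Unsatisfiable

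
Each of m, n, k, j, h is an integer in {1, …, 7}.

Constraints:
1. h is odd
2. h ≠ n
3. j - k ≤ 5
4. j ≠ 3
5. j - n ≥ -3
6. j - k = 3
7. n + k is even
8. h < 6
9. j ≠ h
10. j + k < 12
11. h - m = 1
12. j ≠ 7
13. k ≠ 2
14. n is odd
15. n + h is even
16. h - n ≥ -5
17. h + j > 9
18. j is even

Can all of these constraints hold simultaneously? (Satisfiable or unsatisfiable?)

Setting (m, n, k, j, h) = (4, 7, 3, 6, 5) satisfies everything: constraint 3: j - k = 3; constraint 5: j - n = -1, and the others follow.

Satisfiable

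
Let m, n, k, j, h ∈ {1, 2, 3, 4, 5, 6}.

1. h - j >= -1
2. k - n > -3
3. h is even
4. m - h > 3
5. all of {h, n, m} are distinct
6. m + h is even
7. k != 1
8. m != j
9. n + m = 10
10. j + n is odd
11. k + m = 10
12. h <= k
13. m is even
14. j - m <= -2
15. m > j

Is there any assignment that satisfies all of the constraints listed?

Try m = 6, n = 4, k = 4, j = 1, h = 2.
Check constraint 1: h - j = 1; constraint 2: k - n = 0. The remaining constraints are straightforward to verify.

Satisfiable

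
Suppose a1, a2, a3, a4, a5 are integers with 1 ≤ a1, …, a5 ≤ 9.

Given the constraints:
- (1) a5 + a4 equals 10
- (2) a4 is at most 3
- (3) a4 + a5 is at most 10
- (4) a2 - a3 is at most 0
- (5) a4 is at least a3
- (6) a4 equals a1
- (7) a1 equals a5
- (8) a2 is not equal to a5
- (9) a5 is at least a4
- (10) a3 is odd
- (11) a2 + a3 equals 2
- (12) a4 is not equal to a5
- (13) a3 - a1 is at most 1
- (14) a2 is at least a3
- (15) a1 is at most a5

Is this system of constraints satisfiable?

Unsatisfiable

From constraints 6 and 7, a4 = a1 = a5, so a4 = a5. But constraint 12 says a4 ≠ a5. Contradiction.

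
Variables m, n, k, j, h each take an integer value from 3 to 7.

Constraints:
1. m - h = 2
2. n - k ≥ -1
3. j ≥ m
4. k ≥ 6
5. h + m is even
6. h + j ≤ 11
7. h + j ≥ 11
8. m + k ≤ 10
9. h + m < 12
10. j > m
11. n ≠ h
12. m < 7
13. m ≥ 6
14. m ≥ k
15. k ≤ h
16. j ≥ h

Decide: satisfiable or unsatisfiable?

Unsatisfiable

From constraints 4 and 15: h ≥ k ≥ 6. From constraints 3 and 13: j ≥ m ≥ 6. Hence h + j ≥ 12. But constraint 6 requires h + j ≤ 11, and 11 < 12. Contradiction.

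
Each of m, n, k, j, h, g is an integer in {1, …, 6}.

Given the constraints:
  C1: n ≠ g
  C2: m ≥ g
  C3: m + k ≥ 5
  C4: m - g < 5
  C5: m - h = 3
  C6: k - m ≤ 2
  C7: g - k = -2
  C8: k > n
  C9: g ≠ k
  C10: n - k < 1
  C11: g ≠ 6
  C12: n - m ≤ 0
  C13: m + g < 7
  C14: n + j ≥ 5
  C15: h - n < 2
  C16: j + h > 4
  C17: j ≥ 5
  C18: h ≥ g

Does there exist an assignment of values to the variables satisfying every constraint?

The assignment m = 4, n = 2, k = 3, j = 6, h = 1, g = 1 works:
  constraint 3 holds since m + k = 7.
  constraint 4 holds since m - g = 3.
  constraint 5 holds since m - h = 3.
The rest check out directly.

Satisfiable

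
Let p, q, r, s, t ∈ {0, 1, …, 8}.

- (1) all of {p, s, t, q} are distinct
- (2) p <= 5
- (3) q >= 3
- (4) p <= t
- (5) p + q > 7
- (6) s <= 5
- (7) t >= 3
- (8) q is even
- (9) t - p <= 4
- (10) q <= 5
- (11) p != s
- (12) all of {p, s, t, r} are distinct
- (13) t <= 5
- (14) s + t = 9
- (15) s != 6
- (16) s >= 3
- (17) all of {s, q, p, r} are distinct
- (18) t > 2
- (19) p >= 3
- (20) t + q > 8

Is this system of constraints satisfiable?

Unsatisfiable

Constraints 2, 3, 6, 7, 10, 13, 16, and 19 confine each of p, s, t, q to the 3 values {3, …, 5}.
Constraint 1 requires all 4 of them to be distinct, but only 3 values are available — impossible by the pigeonhole principle.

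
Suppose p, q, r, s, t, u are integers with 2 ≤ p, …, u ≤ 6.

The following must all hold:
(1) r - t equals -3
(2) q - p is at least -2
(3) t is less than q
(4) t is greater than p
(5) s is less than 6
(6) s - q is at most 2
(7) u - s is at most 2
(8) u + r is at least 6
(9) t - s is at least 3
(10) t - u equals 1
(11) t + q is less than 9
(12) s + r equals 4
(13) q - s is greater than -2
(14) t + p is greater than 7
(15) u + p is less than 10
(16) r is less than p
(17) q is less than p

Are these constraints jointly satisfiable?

Unsatisfiable

Constraints 3, 4, and 17 give t < q, q < p, p < t. Chaining: t < q < p < t, which forces t < t — impossible.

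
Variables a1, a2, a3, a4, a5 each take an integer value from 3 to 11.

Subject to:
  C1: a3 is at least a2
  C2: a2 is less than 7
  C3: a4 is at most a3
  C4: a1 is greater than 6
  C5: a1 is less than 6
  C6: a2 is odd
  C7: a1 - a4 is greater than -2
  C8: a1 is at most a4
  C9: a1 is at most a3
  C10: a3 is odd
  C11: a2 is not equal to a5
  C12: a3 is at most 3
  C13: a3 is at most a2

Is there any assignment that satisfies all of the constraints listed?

Unsatisfiable

From constraint 4: a1 ≥ 7. From constraints 9 and 12: a1 ≤ a3 and a3 ≤ 3, so a1 ≤ 3. But 3 < 7, so no value of a1 works.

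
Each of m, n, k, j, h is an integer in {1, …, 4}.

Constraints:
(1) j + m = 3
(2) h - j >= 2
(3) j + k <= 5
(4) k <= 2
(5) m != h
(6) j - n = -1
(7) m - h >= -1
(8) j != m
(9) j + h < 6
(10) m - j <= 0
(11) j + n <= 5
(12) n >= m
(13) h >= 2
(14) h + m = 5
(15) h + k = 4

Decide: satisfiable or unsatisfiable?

Unsatisfiable

Constraints 2, 7, and 10 give j − m ≥ 0, m − h ≥ -1, h − j ≥ 2.
Adding all 3 inequalities: the left sides telescope to 0, and the right sides sum to 0 + (-1) + 2 = 1. So 0 ≥ 1, which is false.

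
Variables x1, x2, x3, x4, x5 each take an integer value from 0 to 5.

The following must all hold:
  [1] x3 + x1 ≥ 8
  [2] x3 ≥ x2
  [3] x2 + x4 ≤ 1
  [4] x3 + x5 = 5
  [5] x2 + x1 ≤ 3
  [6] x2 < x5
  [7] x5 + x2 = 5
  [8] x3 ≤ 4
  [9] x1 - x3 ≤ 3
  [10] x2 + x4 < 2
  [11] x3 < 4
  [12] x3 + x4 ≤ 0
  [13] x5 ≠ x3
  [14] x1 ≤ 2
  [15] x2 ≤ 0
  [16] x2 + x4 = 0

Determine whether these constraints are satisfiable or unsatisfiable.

From constraint 8: x3 ≤ 4. From constraint 14: x1 ≤ 2. Hence x3 + x1 ≤ 6. But constraint 1 requires x3 + x1 ≥ 8, and 8 > 6. Contradiction.

Unsatisfiable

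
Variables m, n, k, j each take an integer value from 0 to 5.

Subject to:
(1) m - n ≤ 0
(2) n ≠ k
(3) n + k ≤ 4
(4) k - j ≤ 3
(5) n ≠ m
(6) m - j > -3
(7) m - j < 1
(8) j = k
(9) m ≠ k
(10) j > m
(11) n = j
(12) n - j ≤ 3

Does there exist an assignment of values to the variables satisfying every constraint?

Unsatisfiable

From constraints 8 and 11, n = j = k, so n = k. But constraint 2 says n ≠ k. Contradiction.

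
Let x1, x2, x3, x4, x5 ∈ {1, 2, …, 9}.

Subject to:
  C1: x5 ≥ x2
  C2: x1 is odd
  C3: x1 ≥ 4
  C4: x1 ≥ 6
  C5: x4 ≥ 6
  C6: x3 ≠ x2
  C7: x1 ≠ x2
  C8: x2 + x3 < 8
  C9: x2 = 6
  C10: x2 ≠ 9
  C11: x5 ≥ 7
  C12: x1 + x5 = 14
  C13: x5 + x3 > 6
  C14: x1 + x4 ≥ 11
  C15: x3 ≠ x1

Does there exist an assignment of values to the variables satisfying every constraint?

Setting (x1, x2, x3, x4, x5) = (7, 6, 1, 6, 7) satisfies everything: constraint 8: x2 + x3 = 7; constraint 12: x1 + x5 = 14, and the others follow.

Satisfiable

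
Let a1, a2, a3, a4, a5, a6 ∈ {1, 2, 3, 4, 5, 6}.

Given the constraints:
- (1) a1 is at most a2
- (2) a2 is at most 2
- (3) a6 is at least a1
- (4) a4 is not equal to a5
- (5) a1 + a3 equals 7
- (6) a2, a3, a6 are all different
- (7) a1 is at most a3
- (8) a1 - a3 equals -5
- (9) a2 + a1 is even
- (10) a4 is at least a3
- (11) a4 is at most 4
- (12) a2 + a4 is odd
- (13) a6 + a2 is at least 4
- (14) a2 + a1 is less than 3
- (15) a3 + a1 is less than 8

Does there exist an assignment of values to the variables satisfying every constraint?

Unsatisfiable

From constraints 1 and 2: a1 ≤ a2 ≤ 2. From constraints 10 and 11: a3 ≤ a4 ≤ 4. Hence a1 + a3 ≤ 6. But constraint 5 requires a1 + a3 = 7, and 7 > 6. Contradiction.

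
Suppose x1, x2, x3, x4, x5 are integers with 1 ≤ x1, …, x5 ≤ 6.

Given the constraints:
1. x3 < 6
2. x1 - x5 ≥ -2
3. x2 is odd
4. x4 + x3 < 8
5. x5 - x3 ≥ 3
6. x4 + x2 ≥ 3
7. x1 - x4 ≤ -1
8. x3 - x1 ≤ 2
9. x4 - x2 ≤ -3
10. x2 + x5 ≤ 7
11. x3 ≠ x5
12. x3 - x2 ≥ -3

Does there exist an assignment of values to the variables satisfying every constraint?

Constraints 2, 5, 7, 9, and 12 give x5 − x3 ≥ 3, x3 − x2 ≥ -3, x2 − x4 ≥ 3, x4 − x1 ≥ 1, x1 − x5 ≥ -2.
Adding all 5 inequalities: the left sides telescope to 0, and the right sides sum to 3 + (-3) + 3 + 1 + (-2) = 2. So 0 ≥ 2, which is false.

Unsatisfiable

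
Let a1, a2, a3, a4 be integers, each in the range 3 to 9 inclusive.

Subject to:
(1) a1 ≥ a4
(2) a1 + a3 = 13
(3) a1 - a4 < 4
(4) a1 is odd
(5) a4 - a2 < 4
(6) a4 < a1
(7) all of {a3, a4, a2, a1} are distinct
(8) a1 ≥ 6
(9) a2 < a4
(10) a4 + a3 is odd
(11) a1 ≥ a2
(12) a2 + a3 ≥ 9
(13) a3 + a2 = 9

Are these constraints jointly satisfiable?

Try a1 = 7, a2 = 3, a3 = 6, a4 = 5.
Check constraint 2: a1 + a3 = 13; constraint 3: a1 - a4 = 2. The remaining constraints are straightforward to verify.

Satisfiable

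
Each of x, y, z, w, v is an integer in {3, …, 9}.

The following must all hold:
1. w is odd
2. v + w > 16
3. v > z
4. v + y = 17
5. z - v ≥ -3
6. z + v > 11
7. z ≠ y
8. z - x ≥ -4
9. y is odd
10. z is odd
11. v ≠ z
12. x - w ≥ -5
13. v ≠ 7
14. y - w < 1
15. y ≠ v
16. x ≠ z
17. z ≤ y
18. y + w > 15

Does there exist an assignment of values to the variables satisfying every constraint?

Satisfiable

Take x = 6, y = 9, z = 5, w = 9, v = 8. Then constraint 2: v + w = 17; constraint 4: v + y = 17; constraint 5: z - v = -3, and every other listed constraint is also met.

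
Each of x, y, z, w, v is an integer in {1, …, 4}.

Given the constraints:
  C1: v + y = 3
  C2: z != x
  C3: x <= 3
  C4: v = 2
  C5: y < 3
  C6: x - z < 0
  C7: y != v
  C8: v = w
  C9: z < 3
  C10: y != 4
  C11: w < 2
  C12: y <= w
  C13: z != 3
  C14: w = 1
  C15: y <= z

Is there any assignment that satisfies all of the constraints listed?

Constraint 4 fixes v = 2 and constraint 14 fixes w = 1, but constraint 8 requires v = w. Since 2 ≠ 1, contradiction.

Unsatisfiable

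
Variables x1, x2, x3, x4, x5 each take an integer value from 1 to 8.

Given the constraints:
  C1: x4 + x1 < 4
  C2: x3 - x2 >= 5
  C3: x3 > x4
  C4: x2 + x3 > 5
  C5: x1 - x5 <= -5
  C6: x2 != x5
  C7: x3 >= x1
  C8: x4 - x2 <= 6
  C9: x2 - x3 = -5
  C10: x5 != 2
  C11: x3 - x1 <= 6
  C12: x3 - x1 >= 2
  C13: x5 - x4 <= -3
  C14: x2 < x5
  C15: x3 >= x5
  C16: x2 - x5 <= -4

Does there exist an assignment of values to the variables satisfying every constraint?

Unsatisfiable

Constraints 2, 5, 8, 11, and 13 give x2 − x4 ≥ -6, x4 − x5 ≥ 3, x5 − x1 ≥ 5, x1 − x3 ≥ -6, x3 − x2 ≥ 5.
Adding all 5 inequalities: the left sides telescope to 0, and the right sides sum to (-6) + 3 + 5 + (-6) + 5 = 1. So 0 ≥ 1, which is false.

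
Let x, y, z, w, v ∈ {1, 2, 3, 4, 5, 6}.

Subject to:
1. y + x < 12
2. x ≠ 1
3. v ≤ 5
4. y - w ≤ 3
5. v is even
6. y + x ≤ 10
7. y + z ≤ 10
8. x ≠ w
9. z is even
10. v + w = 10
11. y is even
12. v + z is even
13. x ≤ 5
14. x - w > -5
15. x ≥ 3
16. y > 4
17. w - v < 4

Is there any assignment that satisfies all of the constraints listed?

The assignment x = 4, y = 6, z = 2, w = 6, v = 4 works:
  constraint 1 holds since y + x = 10.
  constraint 4 holds since y - w = 0.
  constraint 6 holds since y + x = 10.
The rest check out directly.

Satisfiable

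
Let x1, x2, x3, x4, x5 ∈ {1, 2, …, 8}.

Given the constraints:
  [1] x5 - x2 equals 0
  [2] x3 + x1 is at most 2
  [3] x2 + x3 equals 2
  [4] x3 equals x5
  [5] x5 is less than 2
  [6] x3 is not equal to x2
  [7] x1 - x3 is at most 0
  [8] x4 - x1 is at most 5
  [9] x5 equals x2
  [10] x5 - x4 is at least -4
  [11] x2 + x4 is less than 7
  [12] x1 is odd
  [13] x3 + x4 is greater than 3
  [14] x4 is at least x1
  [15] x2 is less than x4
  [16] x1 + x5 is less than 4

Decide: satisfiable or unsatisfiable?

From constraints 4 and 9, x3 = x5 = x2, so x3 = x2. But constraint 6 says x3 ≠ x2. Contradiction.

Unsatisfiable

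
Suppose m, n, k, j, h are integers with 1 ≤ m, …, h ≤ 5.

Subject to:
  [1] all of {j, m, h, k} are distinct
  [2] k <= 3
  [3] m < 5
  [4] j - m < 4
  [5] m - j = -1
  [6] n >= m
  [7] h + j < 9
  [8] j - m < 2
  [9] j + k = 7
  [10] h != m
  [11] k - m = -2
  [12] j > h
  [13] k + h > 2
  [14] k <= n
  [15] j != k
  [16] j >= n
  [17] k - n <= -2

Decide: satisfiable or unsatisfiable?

One satisfying assignment is m = 4, n = 5, k = 2, j = 5, h = 1.
For the less obvious constraints — constraint 4: j - m = 1; constraint 5: m - j = -1; constraint 7: h + j = 6 — and the others hold by inspection.

Satisfiable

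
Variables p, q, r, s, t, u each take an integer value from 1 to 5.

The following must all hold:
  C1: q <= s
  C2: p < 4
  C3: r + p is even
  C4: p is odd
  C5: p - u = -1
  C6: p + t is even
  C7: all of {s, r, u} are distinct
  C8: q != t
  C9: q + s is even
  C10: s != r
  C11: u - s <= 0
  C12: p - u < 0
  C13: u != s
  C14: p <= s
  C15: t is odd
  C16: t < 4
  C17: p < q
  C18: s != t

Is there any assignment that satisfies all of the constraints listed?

Try p = 1, q = 3, r = 1, s = 3, t = 1, u = 2.
Check constraint 5: p - u = -1; constraint 11: u - s = -1; constraint 12: p - u = -1. The remaining constraints are straightforward to verify.

Satisfiable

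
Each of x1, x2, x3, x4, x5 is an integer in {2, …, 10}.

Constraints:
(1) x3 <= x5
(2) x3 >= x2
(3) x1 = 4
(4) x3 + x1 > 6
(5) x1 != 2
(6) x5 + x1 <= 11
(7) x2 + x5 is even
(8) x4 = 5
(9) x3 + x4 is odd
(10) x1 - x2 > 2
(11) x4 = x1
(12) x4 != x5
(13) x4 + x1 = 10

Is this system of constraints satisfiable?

Constraint 8 fixes x4 = 5 and constraint 3 fixes x1 = 4, but constraint 11 requires x4 = x1. Since 5 ≠ 4, contradiction.

Unsatisfiable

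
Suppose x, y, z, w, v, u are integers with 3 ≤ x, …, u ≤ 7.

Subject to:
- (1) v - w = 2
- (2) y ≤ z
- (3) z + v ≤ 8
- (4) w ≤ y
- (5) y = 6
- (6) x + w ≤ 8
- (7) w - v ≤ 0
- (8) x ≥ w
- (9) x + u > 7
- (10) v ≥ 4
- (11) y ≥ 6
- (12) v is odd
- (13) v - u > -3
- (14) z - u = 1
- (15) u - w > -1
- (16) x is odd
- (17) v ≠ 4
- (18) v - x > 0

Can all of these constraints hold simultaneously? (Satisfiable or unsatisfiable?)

Unsatisfiable

From constraints 2 and 11: z ≥ y ≥ 6. From constraint 10: v ≥ 4. Hence z + v ≥ 10. But constraint 3 requires z + v ≤ 8, and 8 < 10. Contradiction.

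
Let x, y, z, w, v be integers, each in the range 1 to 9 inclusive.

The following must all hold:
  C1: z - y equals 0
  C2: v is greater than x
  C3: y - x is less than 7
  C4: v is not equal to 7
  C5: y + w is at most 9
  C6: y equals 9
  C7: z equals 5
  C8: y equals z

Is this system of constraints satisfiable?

Unsatisfiable

Constraint 6 fixes y = 9 and constraint 7 fixes z = 5, but constraint 8 requires y = z. Since 9 ≠ 5, contradiction.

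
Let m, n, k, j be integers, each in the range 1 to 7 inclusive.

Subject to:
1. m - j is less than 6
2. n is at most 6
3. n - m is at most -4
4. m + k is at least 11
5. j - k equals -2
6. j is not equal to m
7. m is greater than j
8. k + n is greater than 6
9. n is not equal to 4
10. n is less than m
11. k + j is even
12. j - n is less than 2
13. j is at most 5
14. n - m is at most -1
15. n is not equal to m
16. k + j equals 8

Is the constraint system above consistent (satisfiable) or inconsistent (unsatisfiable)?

One satisfying assignment is m = 7, n = 3, k = 5, j = 3.
For the less obvious constraints — constraint 1: m - j = 4; constraint 3: n - m = -4 — and the others hold by inspection.

Satisfiable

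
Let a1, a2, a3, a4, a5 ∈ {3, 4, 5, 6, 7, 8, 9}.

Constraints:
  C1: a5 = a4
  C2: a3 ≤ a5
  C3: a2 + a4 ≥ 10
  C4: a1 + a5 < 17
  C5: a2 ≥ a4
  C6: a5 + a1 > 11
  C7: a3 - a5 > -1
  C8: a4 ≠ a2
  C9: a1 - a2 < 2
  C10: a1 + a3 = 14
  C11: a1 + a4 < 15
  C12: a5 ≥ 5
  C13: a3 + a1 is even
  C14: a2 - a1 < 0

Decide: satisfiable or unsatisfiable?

Satisfiable

Setting (a1, a2, a3, a4, a5) = (8, 7, 6, 6, 6) satisfies everything: constraint 3: a2 + a4 = 13; constraint 4: a1 + a5 = 14, and the others follow.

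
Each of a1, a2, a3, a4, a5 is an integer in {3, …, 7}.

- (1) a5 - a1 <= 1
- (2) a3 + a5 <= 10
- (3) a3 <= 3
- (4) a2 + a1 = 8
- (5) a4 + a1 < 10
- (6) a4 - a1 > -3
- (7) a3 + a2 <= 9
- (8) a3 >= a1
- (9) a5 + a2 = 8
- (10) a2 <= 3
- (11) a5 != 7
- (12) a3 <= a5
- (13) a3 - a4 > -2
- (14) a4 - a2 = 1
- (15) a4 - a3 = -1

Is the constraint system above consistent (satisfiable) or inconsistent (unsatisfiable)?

Unsatisfiable

From constraint 10: a2 ≤ 3. From constraints 3 and 8: a1 ≤ a3 ≤ 3. Hence a2 + a1 ≤ 6. But constraint 4 requires a2 + a1 = 8, and 8 > 6. Contradiction.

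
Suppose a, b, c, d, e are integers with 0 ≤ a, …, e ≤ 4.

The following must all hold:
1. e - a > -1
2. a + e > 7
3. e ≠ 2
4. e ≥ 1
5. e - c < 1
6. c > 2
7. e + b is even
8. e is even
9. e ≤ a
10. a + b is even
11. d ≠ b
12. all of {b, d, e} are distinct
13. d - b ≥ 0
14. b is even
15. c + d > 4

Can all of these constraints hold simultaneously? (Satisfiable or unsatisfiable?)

Try a = 4, b = 2, c = 4, d = 3, e = 4.
Check constraint 1: e - a = 0; constraint 2: a + e = 8; constraint 5: e - c = 0. The remaining constraints are straightforward to verify.

Satisfiable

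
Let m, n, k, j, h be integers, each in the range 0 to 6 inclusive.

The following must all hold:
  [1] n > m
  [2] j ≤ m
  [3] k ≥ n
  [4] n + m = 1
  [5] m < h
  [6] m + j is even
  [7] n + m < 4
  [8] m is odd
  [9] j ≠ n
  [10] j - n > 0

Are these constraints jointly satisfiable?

Unsatisfiable

Constraints 1, 2, and 10 give n < j, j ≤ m, m < n. Chaining: n < j ≤ m < n, which forces n < n — impossible.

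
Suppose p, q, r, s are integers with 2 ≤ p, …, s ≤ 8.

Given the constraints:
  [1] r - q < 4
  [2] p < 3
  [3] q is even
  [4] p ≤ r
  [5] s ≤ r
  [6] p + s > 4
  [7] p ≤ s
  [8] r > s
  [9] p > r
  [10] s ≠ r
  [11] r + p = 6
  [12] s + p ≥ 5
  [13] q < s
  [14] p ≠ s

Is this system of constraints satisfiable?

Unsatisfiable

Constraints 7, 8, and 9 give p ≤ s, s < r, r < p. Chaining: p ≤ s < r < p, which forces p < p — impossible.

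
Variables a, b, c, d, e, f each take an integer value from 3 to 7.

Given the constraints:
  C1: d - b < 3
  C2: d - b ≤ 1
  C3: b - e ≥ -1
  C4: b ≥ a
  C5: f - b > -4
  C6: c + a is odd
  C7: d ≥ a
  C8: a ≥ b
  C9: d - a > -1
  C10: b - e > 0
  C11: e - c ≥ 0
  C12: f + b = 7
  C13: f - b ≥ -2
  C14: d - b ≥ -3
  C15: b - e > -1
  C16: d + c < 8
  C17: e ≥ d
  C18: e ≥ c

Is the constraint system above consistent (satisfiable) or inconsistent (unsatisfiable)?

Unsatisfiable

Constraints 7, 8, 10, and 17 give e < b, b ≤ a, a ≤ d, d ≤ e. Chaining: e < b ≤ a ≤ d ≤ e, which forces e < e — impossible.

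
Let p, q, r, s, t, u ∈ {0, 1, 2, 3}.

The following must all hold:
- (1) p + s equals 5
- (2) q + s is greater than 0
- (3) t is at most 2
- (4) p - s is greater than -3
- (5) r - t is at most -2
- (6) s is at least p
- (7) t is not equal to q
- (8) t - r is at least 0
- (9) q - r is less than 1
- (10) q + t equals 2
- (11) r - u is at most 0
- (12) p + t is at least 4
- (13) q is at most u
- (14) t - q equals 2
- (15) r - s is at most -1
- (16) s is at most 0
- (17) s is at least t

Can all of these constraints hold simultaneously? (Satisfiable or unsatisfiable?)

Unsatisfiable

From constraints 6 and 16: p ≤ s ≤ 0. From constraint 3: t ≤ 2. Hence p + t ≤ 2. But constraint 12 requires p + t ≥ 4, and 4 > 2. Contradiction.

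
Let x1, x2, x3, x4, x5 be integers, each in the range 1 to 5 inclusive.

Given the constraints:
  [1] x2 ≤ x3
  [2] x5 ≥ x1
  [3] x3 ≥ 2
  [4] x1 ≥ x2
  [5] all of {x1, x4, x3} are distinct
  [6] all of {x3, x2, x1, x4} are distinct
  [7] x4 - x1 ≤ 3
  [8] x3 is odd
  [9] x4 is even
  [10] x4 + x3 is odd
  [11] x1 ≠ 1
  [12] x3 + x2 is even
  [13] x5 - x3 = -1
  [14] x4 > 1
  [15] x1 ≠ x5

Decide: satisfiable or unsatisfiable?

Try x1 = 3, x2 = 1, x3 = 5, x4 = 4, x5 = 4.
Check constraint 5: values 3, 4, 5 are distinct; constraint 7: x4 - x1 = 1; constraint 13: x5 - x3 = -1. The remaining constraints are straightforward to verify.

Satisfiable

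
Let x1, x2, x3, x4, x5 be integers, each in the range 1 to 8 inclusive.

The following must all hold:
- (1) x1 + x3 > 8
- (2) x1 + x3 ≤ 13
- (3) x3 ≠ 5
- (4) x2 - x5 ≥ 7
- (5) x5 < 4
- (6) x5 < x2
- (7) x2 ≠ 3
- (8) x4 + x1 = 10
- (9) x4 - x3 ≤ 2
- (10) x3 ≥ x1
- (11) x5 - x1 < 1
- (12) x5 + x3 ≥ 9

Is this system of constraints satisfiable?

Satisfiable

Take x1 = 2, x2 = 8, x3 = 8, x4 = 8, x5 = 1. Then constraint 1: x1 + x3 = 10; constraint 2: x1 + x3 = 10, and every other listed constraint is also met.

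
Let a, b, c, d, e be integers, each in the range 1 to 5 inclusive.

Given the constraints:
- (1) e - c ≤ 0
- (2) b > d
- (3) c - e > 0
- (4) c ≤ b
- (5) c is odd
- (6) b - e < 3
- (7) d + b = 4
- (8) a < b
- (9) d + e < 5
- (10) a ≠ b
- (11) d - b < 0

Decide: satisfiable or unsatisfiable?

Try a = 1, b = 3, c = 3, d = 1, e = 2.
Check constraint 1: e - c = -1; constraint 3: c - e = 1. The remaining constraints are straightforward to verify.

Satisfiable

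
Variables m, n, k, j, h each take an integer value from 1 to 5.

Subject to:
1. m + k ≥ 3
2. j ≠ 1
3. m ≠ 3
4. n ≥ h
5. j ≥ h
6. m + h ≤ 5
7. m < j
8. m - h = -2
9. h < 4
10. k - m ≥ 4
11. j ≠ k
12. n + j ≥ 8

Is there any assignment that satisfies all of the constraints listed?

The assignment m = 1, n = 5, k = 5, j = 4, h = 3 works:
  constraint 1 holds since m + k = 6.
  constraint 6 holds since m + h = 4.
The rest check out directly.

Satisfiable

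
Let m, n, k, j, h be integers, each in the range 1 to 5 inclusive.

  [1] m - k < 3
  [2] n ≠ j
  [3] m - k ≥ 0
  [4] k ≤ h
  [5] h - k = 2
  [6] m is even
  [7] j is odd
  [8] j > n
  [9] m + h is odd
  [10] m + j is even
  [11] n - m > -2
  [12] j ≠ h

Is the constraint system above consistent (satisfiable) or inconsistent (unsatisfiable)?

Unsatisfiable

Constraint 6 makes m even and constraint 7 makes j odd, so m + j must be odd. Constraint 10 says m + j is even — contradiction.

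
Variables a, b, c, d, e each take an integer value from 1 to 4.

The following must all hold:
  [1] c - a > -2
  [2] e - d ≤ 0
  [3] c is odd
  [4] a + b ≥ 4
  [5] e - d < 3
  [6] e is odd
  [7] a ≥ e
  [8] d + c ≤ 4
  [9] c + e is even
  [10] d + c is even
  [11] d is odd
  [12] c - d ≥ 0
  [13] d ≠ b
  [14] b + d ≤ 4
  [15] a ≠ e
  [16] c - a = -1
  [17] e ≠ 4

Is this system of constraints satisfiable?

Satisfiable

Try a = 2, b = 3, c = 1, d = 1, e = 1.
Check constraint 1: c - a = -1; constraint 2: e - d = 0; constraint 4: a + b = 5. The remaining constraints are straightforward to verify.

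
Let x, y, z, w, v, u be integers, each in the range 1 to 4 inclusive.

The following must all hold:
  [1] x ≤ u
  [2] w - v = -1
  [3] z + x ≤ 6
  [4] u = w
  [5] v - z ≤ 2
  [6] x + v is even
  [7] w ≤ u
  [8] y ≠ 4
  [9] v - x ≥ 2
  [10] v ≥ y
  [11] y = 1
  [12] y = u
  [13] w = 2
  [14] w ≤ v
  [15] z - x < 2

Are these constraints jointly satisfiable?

Constraint 11 fixes y = 1 and constraint 13 fixes w = 2. Constraints 4 and 12 give y = u = w, so y = w. But 1 ≠ 2 — contradiction.

Unsatisfiable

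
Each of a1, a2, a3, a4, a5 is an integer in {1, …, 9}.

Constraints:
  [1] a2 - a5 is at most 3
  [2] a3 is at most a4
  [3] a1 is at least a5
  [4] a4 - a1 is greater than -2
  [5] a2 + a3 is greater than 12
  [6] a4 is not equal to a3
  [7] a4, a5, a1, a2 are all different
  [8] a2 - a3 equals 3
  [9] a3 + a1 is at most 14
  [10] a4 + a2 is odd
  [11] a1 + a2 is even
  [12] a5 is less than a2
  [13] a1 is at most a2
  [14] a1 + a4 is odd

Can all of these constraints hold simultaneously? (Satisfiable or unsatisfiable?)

Take a1 = 7, a2 = 9, a3 = 6, a4 = 8, a5 = 6. Then constraint 1: a2 - a5 = 3; constraint 4: a4 - a1 = 1; constraint 5: a2 + a3 = 15, and every other listed constraint is also met.

Satisfiable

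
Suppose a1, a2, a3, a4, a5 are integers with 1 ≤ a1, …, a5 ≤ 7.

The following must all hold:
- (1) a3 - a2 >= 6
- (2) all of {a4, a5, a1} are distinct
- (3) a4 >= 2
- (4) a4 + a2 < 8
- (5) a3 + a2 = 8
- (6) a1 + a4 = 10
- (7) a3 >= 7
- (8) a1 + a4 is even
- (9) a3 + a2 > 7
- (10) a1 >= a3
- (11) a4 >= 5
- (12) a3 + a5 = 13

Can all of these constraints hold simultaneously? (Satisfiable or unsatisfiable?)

From constraints 7 and 10: a1 ≥ a3 ≥ 7. From constraint 11: a4 ≥ 5. Hence a1 + a4 ≥ 12. But constraint 6 requires a1 + a4 = 10, and 10 < 12. Contradiction.

Unsatisfiable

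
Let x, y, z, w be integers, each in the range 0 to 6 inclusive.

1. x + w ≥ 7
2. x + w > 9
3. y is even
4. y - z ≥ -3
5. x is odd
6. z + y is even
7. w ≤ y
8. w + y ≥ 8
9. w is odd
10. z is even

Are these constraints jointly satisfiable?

Take x = 5, y = 6, z = 6, w = 5. Then constraint 1: x + w = 10; constraint 2: x + w = 10; constraint 4: y - z = 0, and every other listed constraint is also met.

Satisfiable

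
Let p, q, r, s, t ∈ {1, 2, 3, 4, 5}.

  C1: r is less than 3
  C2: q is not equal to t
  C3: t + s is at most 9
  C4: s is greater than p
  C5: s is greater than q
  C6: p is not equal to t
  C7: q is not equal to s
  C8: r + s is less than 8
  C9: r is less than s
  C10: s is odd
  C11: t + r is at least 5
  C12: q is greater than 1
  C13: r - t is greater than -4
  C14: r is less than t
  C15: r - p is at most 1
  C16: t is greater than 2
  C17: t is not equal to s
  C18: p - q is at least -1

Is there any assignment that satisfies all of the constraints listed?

Satisfiable

Try p = 1, q = 2, r = 2, s = 5, t = 3.
Check constraint 3: t + s = 8; constraint 8: r + s = 7; constraint 11: t + r = 5. The remaining constraints are straightforward to verify.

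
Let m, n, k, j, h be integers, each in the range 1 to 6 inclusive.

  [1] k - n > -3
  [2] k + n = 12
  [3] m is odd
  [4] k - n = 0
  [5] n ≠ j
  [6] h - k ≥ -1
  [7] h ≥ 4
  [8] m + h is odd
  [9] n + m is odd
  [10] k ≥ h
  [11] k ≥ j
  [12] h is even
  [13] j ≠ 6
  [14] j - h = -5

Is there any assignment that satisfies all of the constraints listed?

The assignment m = 3, n = 6, k = 6, j = 1, h = 6 works:
  constraint 1 holds since k - n = 0.
  constraint 2 holds since k + n = 12.
  constraint 4 holds since k - n = 0.
The rest check out directly.

Satisfiable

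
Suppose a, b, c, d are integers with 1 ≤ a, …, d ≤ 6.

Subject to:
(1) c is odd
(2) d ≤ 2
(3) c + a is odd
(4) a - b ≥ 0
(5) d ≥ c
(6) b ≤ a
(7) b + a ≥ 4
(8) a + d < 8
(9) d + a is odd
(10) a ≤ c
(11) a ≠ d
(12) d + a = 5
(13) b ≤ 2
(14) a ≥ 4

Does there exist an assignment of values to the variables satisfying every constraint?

Unsatisfiable

From constraints 10 and 14: c ≥ a and a ≥ 4, so c ≥ 4. From constraints 2 and 5: c ≤ d and d ≤ 2, so c ≤ 2. But 2 < 4, so no value of c works.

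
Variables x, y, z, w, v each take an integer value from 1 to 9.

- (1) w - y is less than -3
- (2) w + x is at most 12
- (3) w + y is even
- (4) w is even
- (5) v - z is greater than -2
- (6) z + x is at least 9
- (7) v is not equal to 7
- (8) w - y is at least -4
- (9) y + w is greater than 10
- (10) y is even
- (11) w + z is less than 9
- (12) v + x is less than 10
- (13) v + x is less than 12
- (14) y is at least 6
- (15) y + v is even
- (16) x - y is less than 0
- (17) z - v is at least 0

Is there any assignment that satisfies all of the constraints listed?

Satisfiable

Take x = 7, y = 8, z = 3, w = 4, v = 2. Then constraint 1: w - y = -4; constraint 2: w + x = 11, and every other listed constraint is also met.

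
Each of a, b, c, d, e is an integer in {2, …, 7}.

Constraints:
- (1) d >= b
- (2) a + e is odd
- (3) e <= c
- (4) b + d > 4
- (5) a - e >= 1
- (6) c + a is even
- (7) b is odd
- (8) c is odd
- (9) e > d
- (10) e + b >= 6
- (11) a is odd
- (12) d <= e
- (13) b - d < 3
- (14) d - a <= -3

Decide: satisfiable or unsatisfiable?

Satisfiable

One satisfying assignment is a = 7, b = 3, c = 5, d = 3, e = 4.
For the less obvious constraints — constraint 4: b + d = 6; constraint 5: a - e = 3; constraint 10: e + b = 7 — and the others hold by inspection.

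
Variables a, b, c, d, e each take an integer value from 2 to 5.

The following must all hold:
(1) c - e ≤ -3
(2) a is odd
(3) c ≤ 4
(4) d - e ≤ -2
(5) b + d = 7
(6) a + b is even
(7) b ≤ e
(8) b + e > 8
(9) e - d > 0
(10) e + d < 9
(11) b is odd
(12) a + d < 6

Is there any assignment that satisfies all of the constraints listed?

Satisfiable

Try a = 3, b = 5, c = 2, d = 2, e = 5.
Check constraint 1: c - e = -3; constraint 4: d - e = -3. The remaining constraints are straightforward to verify.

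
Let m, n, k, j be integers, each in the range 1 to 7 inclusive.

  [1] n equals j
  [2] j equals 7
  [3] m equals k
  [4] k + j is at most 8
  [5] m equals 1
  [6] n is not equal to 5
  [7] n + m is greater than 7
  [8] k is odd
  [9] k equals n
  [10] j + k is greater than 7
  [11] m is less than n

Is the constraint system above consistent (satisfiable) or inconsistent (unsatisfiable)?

Unsatisfiable

Constraint 5 fixes m = 1 and constraint 2 fixes j = 7. Constraints 1, 3, and 9 give m = k = n = j, so m = j. But 1 ≠ 7 — contradiction.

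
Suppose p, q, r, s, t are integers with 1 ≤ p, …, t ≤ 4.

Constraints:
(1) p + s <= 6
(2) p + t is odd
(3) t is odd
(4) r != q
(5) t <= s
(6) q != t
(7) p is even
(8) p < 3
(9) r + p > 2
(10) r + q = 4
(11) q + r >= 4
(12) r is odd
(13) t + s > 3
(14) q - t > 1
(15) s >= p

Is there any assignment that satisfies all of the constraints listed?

Setting (p, q, r, s, t) = (2, 3, 1, 4, 1) satisfies everything: constraint 1: p + s = 6; constraint 9: r + p = 3, and the others follow.

Satisfiable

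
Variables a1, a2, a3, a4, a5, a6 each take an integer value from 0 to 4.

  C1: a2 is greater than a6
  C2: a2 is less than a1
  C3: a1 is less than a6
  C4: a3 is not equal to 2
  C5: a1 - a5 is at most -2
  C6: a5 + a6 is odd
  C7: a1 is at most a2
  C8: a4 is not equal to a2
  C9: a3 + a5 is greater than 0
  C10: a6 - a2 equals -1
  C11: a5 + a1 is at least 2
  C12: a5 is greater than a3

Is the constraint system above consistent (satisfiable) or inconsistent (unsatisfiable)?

Constraints 1, 2, and 3 give a6 < a2, a2 < a1, a1 < a6. Chaining: a6 < a2 < a1 < a6, which forces a6 < a6 — impossible.

Unsatisfiable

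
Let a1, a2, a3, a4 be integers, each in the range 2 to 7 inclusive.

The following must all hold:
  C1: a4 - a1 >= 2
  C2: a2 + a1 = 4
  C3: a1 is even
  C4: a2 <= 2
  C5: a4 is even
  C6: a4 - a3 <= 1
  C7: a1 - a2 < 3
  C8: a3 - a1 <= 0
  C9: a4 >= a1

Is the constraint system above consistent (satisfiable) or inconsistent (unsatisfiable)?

Constraints 1, 6, and 8 give a4 − a1 ≥ 2, a1 − a3 ≥ 0, a3 − a4 ≥ -1.
Adding all 3 inequalities: the left sides telescope to 0, and the right sides sum to 2 + 0 + (-1) = 1. So 0 ≥ 1, which is false.

Unsatisfiable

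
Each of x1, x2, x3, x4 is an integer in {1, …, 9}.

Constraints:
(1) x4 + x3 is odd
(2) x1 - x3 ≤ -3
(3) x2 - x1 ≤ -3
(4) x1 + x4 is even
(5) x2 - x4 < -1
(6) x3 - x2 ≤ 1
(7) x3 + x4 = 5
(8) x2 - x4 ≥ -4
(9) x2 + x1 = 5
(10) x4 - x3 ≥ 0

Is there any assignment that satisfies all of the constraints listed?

Unsatisfiable

Constraints 2, 3, 8, and 10 give x3 − x1 ≥ 3, x1 − x2 ≥ 3, x2 − x4 ≥ -4, x4 − x3 ≥ 0.
Adding all 4 inequalities: the left sides telescope to 0, and the right sides sum to 3 + 3 + (-4) + 0 = 2. So 0 ≥ 2, which is false.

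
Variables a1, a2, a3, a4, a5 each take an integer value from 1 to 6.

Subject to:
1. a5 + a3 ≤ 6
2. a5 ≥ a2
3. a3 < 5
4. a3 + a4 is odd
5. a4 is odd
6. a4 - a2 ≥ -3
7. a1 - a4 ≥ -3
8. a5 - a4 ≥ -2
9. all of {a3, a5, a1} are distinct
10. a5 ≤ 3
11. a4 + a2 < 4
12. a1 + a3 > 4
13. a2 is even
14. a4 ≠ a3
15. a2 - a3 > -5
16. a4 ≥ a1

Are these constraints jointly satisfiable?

Satisfiable

One satisfying assignment is a1 = 1, a2 = 2, a3 = 4, a4 = 1, a5 = 2.
For the less obvious constraints — constraint 1: a5 + a3 = 6; constraint 6: a4 - a2 = -1; constraint 7: a1 - a4 = 0 — and the others hold by inspection.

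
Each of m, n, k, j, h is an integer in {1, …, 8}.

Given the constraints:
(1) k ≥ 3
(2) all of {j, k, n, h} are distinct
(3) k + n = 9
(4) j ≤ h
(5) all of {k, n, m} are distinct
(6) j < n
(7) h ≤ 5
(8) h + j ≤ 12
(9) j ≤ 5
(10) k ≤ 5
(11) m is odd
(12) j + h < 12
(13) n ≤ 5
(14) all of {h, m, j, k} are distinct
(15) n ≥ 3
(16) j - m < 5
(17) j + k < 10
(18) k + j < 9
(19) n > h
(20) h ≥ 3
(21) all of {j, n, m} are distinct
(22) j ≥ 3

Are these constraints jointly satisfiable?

Unsatisfiable

Constraints 1, 7, 9, 10, 13, 15, 20, and 22 confine each of j, k, n, h to the 3 values {3, …, 5}.
Constraint 2 requires all 4 of them to be distinct, but only 3 values are available — impossible by the pigeonhole principle.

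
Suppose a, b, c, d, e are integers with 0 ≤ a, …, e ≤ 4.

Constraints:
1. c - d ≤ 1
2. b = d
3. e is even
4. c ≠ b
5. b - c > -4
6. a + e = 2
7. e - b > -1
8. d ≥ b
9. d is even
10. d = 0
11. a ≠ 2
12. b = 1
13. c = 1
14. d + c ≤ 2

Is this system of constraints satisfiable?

Constraint 12 fixes b = 1 and constraint 10 fixes d = 0, but constraint 2 requires b = d. Since 1 ≠ 0, contradiction.

Unsatisfiable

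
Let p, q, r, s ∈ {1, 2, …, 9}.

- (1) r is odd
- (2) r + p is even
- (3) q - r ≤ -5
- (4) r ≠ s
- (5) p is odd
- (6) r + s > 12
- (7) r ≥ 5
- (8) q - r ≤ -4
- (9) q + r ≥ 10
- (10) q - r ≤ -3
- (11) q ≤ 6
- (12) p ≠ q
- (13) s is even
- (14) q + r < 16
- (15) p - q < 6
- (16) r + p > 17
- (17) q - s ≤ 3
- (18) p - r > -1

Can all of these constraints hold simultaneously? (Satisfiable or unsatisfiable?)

Satisfiable

Try p = 9, q = 4, r = 9, s = 4.
Check constraint 3: q - r = -5; constraint 6: r + s = 13; constraint 8: q - r = -5. The remaining constraints are straightforward to verify.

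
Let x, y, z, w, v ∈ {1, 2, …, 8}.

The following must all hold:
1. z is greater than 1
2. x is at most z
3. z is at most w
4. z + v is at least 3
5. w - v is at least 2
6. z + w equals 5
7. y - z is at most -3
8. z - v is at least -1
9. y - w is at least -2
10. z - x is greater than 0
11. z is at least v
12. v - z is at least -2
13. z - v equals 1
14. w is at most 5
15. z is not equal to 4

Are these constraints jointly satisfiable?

Unsatisfiable

Constraints 5, 7, 9, and 12 give z − y ≥ 3, y − w ≥ -2, w − v ≥ 2, v − z ≥ -2.
Adding all 4 inequalities: the left sides telescope to 0, and the right sides sum to 3 + (-2) + 2 + (-2) = 1. So 0 ≥ 1, which is false.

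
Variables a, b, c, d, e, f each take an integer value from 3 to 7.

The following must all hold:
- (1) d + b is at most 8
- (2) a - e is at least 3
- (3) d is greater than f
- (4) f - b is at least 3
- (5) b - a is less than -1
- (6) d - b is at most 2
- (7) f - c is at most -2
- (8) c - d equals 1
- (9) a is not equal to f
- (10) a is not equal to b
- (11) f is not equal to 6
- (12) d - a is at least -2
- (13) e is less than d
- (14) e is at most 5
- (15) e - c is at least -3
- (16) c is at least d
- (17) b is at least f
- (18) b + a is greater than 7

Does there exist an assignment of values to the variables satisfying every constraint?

Unsatisfiable

Constraints 2, 4, 6, 7, 12, and 15 give b − d ≥ -2, d − a ≥ -2, a − e ≥ 3, e − c ≥ -3, c − f ≥ 2, f − b ≥ 3.
Adding all 6 inequalities: the left sides telescope to 0, and the right sides sum to (-2) + (-2) + 3 + (-3) + 2 + 3 = 1. So 0 ≥ 1, which is false.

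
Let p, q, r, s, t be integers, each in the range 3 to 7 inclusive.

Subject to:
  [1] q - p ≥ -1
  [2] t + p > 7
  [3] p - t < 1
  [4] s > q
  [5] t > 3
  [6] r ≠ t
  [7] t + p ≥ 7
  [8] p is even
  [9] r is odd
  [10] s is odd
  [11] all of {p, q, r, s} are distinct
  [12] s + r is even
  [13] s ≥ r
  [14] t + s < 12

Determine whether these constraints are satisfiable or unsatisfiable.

Satisfiable

The assignment p = 4, q = 6, r = 5, s = 7, t = 4 works:
  constraint 1 holds since q - p = 2.
  constraint 2 holds since t + p = 8.
  constraint 3 holds since p - t = 0.
The rest check out directly.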